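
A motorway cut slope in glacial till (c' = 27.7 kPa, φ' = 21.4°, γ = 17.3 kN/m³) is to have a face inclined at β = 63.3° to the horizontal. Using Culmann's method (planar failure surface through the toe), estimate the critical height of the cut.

H_c = 20.83 m

Culmann's analysis gives the critical failure plane at α_cr = (β + φ')/2 = (63.3 + 21.4)/2 = 42.3°, and the critical height
H_c = (4c'/γ) · sinβ cosφ' / [1 − cos(β − φ')]
    = (4·27.7/17.3) · sin63.3°·cos21.4° / [1 − cos(41.9°)]
    = 6.405 · 0.8934·0.9311 / [1 − 0.7443]
    = 6.405 · 0.8318 / 0.2557
    = 20.83 m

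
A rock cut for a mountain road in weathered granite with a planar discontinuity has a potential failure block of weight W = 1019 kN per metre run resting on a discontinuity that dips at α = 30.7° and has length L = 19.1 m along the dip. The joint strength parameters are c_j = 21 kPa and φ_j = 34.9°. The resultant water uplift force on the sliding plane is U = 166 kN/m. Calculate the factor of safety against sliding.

Resolving the block weight along and normal to the plane and applying the Mohr–Coulomb strength on the joint:
N' = W cosα − U = 1019·cos30.7° − 166 = 710.2 kN/m
Driving force T = W sinα = 1019·sin30.7° = 520.2 kN/m
Resisting force R = c_j·L + N'·tanφ_j = 21·19.1 + 710.2·tan34.9° = 401.1 + 495.4 = 896.5 kN/m
FS = R / T = 896.5 / 520.2 = 1.723

FS = 1.72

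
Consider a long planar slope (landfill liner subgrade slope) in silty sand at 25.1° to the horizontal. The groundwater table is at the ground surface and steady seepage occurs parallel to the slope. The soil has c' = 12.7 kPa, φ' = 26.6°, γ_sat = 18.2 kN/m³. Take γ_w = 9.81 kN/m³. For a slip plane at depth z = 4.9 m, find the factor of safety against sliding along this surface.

With seepage parallel to the slope and the water table at the surface, the effective normal stress on the slip plane uses the buoyant unit weight γ' = γ_sat − γ_w while the driving shear stress uses γ_sat:
FS = [c' + γ' z cos²β tanφ'] / [γ_sat z sinβ cosβ]
γ' = 18.2 − 9.81 = 8.39 kN/m³
Numerator = 12.7 + 8.39·4.9·cos²25.1°·tan26.6° = 12.7 + 8.39·4.9·0.8201·0.5008 = 29.582 kPa
Denominator = 18.2·4.9·sin25.1°·cos25.1° = 18.2·4.9·0.4242·0.9056 = 34.258 kPa
FS = 29.582 / 34.258 = 0.864

FS = 0.86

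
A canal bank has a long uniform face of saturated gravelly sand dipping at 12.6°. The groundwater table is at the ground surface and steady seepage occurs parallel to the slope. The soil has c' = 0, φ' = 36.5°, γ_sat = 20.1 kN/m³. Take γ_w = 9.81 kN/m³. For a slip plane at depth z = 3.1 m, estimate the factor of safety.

FS = 1.69

With seepage parallel to the slope and the water table at the surface, the effective normal stress on the slip plane uses the buoyant unit weight γ' = γ_sat − γ_w while the driving shear stress uses γ_sat:
FS = [c' + γ' z cos²β tanφ'] / [γ_sat z sinβ cosβ]
(For c' = 0 this reduces to FS = (γ'/γ_sat)·tanφ'/tanβ.)
γ' = 20.1 − 9.81 = 10.29 kN/m³
Numerator = 0.0 + 10.29·3.1·cos²12.6°·tan36.5° = 0.0 + 10.29·3.1·0.9524·0.7400 = 22.481 kPa
Denominator = 20.1·3.1·sin12.6°·cos12.6° = 20.1·3.1·0.2181·0.9759 = 13.265 kPa
FS = 22.481 / 13.265 = 1.695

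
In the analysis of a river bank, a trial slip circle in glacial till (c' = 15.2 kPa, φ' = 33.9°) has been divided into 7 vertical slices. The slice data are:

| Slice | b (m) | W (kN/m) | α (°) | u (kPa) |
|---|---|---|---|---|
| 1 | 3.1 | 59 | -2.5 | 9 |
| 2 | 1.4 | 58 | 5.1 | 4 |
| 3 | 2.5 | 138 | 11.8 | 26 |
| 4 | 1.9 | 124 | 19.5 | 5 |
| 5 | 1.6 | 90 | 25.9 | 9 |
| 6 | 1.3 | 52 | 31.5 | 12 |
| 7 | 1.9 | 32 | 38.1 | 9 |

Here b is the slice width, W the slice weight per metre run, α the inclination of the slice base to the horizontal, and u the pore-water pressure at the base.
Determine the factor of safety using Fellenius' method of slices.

Ordinary method of slices: FS = Σ[c'·Δl_i + (W_i cosα_i − u_i·Δl_i)·tanφ'] / Σ W_i sinα_i, with Δl_i = b_i / cosα_i.
Slice 1: Δl = 3.1/cos(-2.5°) = 3.103 m; N'_1 = 59·cos(-2.5°) − 9·3.103 = 31.0; c'Δl = 47.16; W sinα = -2.6
Slice 2: Δl = 1.4/cos5.1° = 1.406 m; N'_2 = 58·cos5.1° − 4·1.406 = 52.1; c'Δl = 21.36; W sinα = 5.2
Slice 3: Δl = 2.5/cos11.8° = 2.554 m; N'_3 = 138·cos11.8° − 26·2.554 = 68.7; c'Δl = 38.82; W sinα = 28.2
Slice 4: Δl = 1.9/cos19.5° = 2.016 m; N'_4 = 124·cos19.5° − 5·2.016 = 106.8; c'Δl = 30.64; W sinα = 41.4
Slice 5: Δl = 1.6/cos25.9° = 1.779 m; N'_5 = 90·cos25.9° − 9·1.779 = 65.0; c'Δl = 27.04; W sinα = 39.3
Slice 6: Δl = 1.3/cos31.5° = 1.525 m; N'_6 = 52·cos31.5° − 12·1.525 = 26.0; c'Δl = 23.18; W sinα = 27.2
Slice 7: Δl = 1.9/cos38.1° = 2.414 m; N'_7 = 32·cos38.1° − 9·2.414 = 3.5; c'Δl = 36.70; W sinα = 19.7
Σc'Δl = 224.9 kN/m; ΣN' = 353.1 kN/m; ΣW sinα = 158.4 kN/m
Resisting = 224.9 + 353.1·tan33.9° = 224.9 + 237.3 = 462.2 kN/m
FS = 462.2 / 158.4 = 2.917

FS = 2.92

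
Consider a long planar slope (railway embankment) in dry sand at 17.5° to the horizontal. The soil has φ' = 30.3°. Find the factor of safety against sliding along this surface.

FS = 1.85

For a dry cohesionless infinite slope the factor of safety is FS = tanφ' / tanβ.
FS = tan30.3° / tan17.5° = 0.5844 / 0.3153 = 1.853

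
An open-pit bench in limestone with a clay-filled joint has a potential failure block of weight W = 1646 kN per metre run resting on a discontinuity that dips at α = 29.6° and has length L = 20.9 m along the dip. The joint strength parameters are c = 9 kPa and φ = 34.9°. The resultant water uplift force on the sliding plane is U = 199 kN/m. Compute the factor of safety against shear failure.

Resolving the block weight along and normal to the plane and applying the Mohr–Coulomb strength on the joint:
N' = W cosα − U = 1646·cos29.6° − 199 = 1232.2 kN/m
Driving force T = W sinα = 1646·sin29.6° = 813.0 kN/m
Resisting force R = c·L + N'·tanφ = 9·20.9 + 1232.2·tan34.9° = 188.1 + 859.6 = 1047.7 kN/m
FS = R / T = 1047.7 / 813.0 = 1.289

FS = 1.29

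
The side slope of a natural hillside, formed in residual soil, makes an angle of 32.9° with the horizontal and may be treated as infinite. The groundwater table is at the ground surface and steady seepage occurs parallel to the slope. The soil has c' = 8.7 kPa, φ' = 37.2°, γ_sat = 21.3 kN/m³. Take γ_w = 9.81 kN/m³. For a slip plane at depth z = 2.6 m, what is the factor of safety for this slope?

With seepage parallel to the slope and the water table at the surface, the effective normal stress on the slip plane uses the buoyant unit weight γ' = γ_sat − γ_w while the driving shear stress uses γ_sat:
FS = [c' + γ' z cos²β tanφ'] / [γ_sat z sinβ cosβ]
γ' = 21.3 − 9.81 = 11.49 kN/m³
Numerator = 8.7 + 11.49·2.6·cos²32.9°·tan37.2° = 8.7 + 11.49·2.6·0.7050·0.7590 = 24.685 kPa
Denominator = 21.3·2.6·sin32.9°·cos32.9° = 21.3·2.6·0.5432·0.8396 = 25.257 kPa
FS = 24.685 / 25.257 = 0.977

FS = 0.98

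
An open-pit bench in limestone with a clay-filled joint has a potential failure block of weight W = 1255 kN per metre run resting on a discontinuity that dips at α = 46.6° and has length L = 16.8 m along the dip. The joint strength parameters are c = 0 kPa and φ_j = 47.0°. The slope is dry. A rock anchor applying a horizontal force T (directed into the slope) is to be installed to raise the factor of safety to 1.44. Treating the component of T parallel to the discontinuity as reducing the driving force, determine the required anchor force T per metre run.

Resolving forces along and normal to the sliding plane, with the horizontal anchor force T adding T·sinα to the effective normal force and T·cosα acting up the plane against the driving force:
FS = [cL + (W cosα + T sinα) tanφ_j] / [W sinα − T cosα]
Without the anchor: N' = 862.3 kN/m, driving T_d = 911.9 kN/m, resisting R = 0·16.8 + 862.3·tan47.0° = 924.7 kN/m, FS = 1.01.
Setting FS = 1.44 and solving for T:
1.44·(911.9 − T cos46.6°) = 924.7 + T sin46.6°·tan47.0°
T·(sin46.6°·tan47.0° + 1.44·cos46.6°) = 1.44·911.9 − 924.7
T·(0.7266·1.0724 + 1.44·0.6871) = 1313.1 − 924.7 = 388.4
T·1.7686 = 388.4
T = 219.6 kN/m

T = 220 kN/m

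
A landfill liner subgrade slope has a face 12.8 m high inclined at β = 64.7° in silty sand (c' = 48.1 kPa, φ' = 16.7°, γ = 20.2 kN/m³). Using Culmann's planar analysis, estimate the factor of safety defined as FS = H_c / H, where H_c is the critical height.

FS = 1.95

H_c = (4c'/γ) · sinβ cosφ' / [1 − cos(β − φ')]
    = (4·48.1/20.2) · sin64.7°·cos16.7° / [1 − cos48.0°]
    = 9.525 · 0.8660 / 0.3309 = 24.93 m
FS = H_c / H = 24.93 / 12.8 = 1.948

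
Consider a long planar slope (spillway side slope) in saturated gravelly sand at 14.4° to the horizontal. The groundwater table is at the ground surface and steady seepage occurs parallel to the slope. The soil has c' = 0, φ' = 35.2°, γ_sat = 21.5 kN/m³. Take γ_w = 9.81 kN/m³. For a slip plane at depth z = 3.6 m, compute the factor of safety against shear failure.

With seepage parallel to the slope and the water table at the surface, the effective normal stress on the slip plane uses the buoyant unit weight γ' = γ_sat − γ_w while the driving shear stress uses γ_sat:
FS = [c' + γ' z cos²β tanφ'] / [γ_sat z sinβ cosβ]
(For c' = 0 this reduces to FS = (γ'/γ_sat)·tanφ'/tanβ.)
γ' = 21.5 − 9.81 = 11.69 kN/m³
Numerator = 0.0 + 11.69·3.6·cos²14.4°·tan35.2° = 0.0 + 11.69·3.6·0.9382·0.7054 = 27.851 kPa
Denominator = 21.5·3.6·sin14.4°·cos14.4° = 21.5·3.6·0.2487·0.9686 = 18.644 kPa
FS = 27.851 / 18.644 = 1.494

FS = 1.49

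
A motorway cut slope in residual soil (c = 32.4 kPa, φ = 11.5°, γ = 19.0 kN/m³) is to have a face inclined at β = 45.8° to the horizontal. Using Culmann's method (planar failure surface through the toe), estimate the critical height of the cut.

H_c = 27.56 m

Culmann's analysis gives the critical failure plane at α_cr = (β + φ)/2 = (45.8 + 11.5)/2 = 28.6°, and the critical height
H_c = (4c/γ) · sinβ cosφ / [1 − cos(β − φ)]
    = (4·32.4/19.0) · sin45.8°·cos11.5° / [1 − cos(34.3°)]
    = 6.821 · 0.7169·0.9799 / [1 − 0.8261]
    = 6.821 · 0.7025 / 0.1739
    = 27.56 m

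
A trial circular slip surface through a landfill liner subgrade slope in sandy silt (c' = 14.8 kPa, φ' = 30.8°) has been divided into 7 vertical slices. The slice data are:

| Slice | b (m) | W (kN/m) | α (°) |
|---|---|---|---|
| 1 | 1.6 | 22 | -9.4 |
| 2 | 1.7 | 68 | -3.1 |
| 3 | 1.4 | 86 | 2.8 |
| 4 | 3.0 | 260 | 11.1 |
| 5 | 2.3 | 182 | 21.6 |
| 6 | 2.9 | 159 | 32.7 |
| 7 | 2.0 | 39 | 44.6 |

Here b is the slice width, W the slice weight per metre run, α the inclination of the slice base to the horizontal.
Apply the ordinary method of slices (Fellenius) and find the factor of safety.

Ordinary method of slices: FS = Σ[c'·Δl_i + (W_i cosα_i)·tanφ'] / Σ W_i sinα_i, with Δl_i = b_i / cosα_i.
Slice 1: Δl = 1.6/cos(-9.4°) = 1.622 m; N'_1 = 22·cos(-9.4°) = 21.7; c'Δl = 24.00; W sinα = -3.6
Slice 2: Δl = 1.7/cos(-3.1°) = 1.702 m; N'_2 = 68·cos(-3.1°) = 67.9; c'Δl = 25.20; W sinα = -3.7
Slice 3: Δl = 1.4/cos2.8° = 1.402 m; N'_3 = 86·cos2.8° = 85.9; c'Δl = 20.74; W sinα = 4.2
Slice 4: Δl = 3.0/cos11.1° = 3.057 m; N'_4 = 260·cos11.1° = 255.1; c'Δl = 45.25; W sinα = 50.1
Slice 5: Δl = 2.3/cos21.6° = 2.474 m; N'_5 = 182·cos21.6° = 169.2; c'Δl = 36.61; W sinα = 67.0
Slice 6: Δl = 2.9/cos32.7° = 3.446 m; N'_6 = 159·cos32.7° = 133.8; c'Δl = 51.00; W sinα = 85.9
Slice 7: Δl = 2.0/cos44.6° = 2.809 m; N'_7 = 39·cos44.6° = 27.8; c'Δl = 41.57; W sinα = 27.4
Σc'Δl = 244.4 kN/m; ΣN' = 761.4 kN/m; ΣW sinα = 227.3 kN/m
Resisting = 244.4 + 761.4·tan30.8° = 244.4 + 453.9 = 698.3 kN/m
FS = 698.3 / 227.3 = 3.072

FS = 3.07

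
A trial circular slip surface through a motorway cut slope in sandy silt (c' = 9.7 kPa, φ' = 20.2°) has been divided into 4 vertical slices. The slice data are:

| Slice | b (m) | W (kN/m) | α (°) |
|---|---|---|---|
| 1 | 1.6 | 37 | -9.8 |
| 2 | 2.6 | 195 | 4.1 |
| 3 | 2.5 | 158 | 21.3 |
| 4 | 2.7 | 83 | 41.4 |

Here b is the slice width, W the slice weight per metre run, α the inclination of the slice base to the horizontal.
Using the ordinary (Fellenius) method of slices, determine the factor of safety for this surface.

FS = 2.20

Ordinary method of slices: FS = Σ[c'·Δl_i + (W_i cosα_i)·tanφ'] / Σ W_i sinα_i, with Δl_i = b_i / cosα_i.
Slice 1: Δl = 1.6/cos(-9.8°) = 1.624 m; N'_1 = 37·cos(-9.8°) = 36.5; c'Δl = 15.75; W sinα = -6.3
Slice 2: Δl = 2.6/cos4.1° = 2.607 m; N'_2 = 195·cos4.1° = 194.5; c'Δl = 25.28; W sinα = 13.9
Slice 3: Δl = 2.5/cos21.3° = 2.683 m; N'_3 = 158·cos21.3° = 147.2; c'Δl = 26.03; W sinα = 57.4
Slice 4: Δl = 2.7/cos41.4° = 3.599 m; N'_4 = 83·cos41.4° = 62.3; c'Δl = 34.91; W sinα = 54.9
Σc'Δl = 102.0 kN/m; ΣN' = 440.4 kN/m; ΣW sinα = 119.9 kN/m
Resisting = 102.0 + 440.4·tan20.2° = 102.0 + 162.0 = 264.0 kN/m
FS = 264.0 / 119.9 = 2.202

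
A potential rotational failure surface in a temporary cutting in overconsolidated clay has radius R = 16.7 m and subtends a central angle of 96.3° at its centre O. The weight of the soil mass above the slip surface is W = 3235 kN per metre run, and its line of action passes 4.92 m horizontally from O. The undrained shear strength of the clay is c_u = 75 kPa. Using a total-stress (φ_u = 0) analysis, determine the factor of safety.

Taking moments about the centre O, the resisting moment is provided by the undrained shear strength acting along the arc:
Arc length L_a = R·θ = 16.7·(96.3°·π/180) = 16.7·1.6808 = 28.07 m
M_R = c_u·L_a·R = 75·28.07·16.7 = 35155.9 kN·m/m
M_D = W·d = 3235·4.92 = 15916.2 kN·m/m
FS = M_R / M_D = 35155.9 / 15916.2 = 2.209

FS = 2.21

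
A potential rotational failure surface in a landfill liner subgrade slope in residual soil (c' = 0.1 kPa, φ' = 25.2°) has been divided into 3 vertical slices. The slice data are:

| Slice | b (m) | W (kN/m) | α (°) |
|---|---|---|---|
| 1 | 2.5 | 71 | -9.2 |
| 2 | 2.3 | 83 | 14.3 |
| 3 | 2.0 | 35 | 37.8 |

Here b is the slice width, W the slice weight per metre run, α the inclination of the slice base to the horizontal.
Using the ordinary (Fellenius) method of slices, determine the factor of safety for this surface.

Ordinary method of slices: FS = Σ[c'·Δl_i + (W_i cosα_i)·tanφ'] / Σ W_i sinα_i, with Δl_i = b_i / cosα_i.
Slice 1: Δl = 2.5/cos(-9.2°) = 2.533 m; N'_1 = 71·cos(-9.2°) = 70.1; c'Δl = 0.25; W sinα = -11.4
Slice 2: Δl = 2.3/cos14.3° = 2.374 m; N'_2 = 83·cos14.3° = 80.4; c'Δl = 0.24; W sinα = 20.5
Slice 3: Δl = 2.0/cos37.8° = 2.531 m; N'_3 = 35·cos37.8° = 27.7; c'Δl = 0.25; W sinα = 21.5
Σc'Δl = 0.7 kN/m; ΣN' = 178.2 kN/m; ΣW sinα = 30.6 kN/m
Resisting = 0.7 + 178.2·tan25.2° = 0.7 + 83.8 = 84.6 kN/m
FS = 84.6 / 30.6 = 2.764

FS = 2.76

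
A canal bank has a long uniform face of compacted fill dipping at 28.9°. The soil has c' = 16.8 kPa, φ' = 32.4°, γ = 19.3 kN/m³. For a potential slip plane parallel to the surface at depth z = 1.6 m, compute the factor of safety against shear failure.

For an infinite slope with a slip plane parallel to the surface (no pore pressure): FS = [c' + γz cos²β tanφ'] / [γz sinβ cosβ].
γz = 19.3·1.6 = 30.88 kN/m²
Numerator = 16.8 + 30.88·cos²28.9°·tan32.4° = 16.8 + 30.88·0.7664·0.6346 = 31.820 kPa
Denominator = 30.88·sin28.9°·cos28.9° = 30.88·0.4833·0.8755 = 13.065 kPa
FS = 31.820 / 13.065 = 2.435

FS = 2.44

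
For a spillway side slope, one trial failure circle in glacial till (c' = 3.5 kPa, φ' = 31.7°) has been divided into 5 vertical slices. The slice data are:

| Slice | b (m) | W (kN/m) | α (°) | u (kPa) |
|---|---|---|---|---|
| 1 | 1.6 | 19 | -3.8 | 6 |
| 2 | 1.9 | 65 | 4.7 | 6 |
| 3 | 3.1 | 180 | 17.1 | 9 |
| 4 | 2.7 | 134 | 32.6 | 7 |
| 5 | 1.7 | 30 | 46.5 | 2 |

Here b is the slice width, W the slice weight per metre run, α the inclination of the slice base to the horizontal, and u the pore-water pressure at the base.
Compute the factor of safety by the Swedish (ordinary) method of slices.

Ordinary method of slices: FS = Σ[c'·Δl_i + (W_i cosα_i − u_i·Δl_i)·tanφ'] / Σ W_i sinα_i, with Δl_i = b_i / cosα_i.
Slice 1: Δl = 1.6/cos(-3.8°) = 1.604 m; N'_1 = 19·cos(-3.8°) − 6·1.604 = 9.3; c'Δl = 5.61; W sinα = -1.3
Slice 2: Δl = 1.9/cos4.7° = 1.906 m; N'_2 = 65·cos4.7° − 6·1.906 = 53.3; c'Δl = 6.67; W sinα = 5.3
Slice 3: Δl = 3.1/cos17.1° = 3.243 m; N'_3 = 180·cos17.1° − 9·3.243 = 142.9; c'Δl = 11.35; W sinα = 52.9
Slice 4: Δl = 2.7/cos32.6° = 3.205 m; N'_4 = 134·cos32.6° − 7·3.205 = 90.5; c'Δl = 11.22; W sinα = 72.2
Slice 5: Δl = 1.7/cos46.5° = 2.470 m; N'_5 = 30·cos46.5° − 2·2.470 = 15.7; c'Δl = 8.64; W sinα = 21.8
Σc'Δl = 43.5 kN/m; ΣN' = 311.7 kN/m; ΣW sinα = 151.0 kN/m
Resisting = 43.5 + 311.7·tan31.7° = 43.5 + 192.5 = 236.0 kN/m
FS = 236.0 / 151.0 = 1.563

FS = 1.56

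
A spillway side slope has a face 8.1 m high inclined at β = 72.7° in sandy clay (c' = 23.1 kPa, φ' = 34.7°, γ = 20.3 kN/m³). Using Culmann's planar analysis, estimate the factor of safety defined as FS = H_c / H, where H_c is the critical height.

FS = 2.08

H_c = (4c'/γ) · sinβ cosφ' / [1 − cos(β − φ')]
    = (4·23.1/20.3) · sin72.7°·cos34.7° / [1 − cos38.0°]
    = 4.552 · 0.7850 / 0.2120 = 16.85 m
FS = H_c / H = 16.85 / 8.1 = 2.081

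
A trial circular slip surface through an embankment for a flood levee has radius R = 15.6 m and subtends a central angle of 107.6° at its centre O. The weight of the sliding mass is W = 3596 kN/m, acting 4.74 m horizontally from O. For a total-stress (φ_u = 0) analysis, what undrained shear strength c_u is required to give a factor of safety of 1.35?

FS = c_u·L_a·R / (W·d), so c_u = FS·W·d / (L_a·R).
Arc length L_a = R·θ = 15.6·(107.6°·π/180) = 15.6·1.8780 = 29.30 m
c_u = 1.35·3596·4.74 / (29.30·15.6) = 23010.8 / 457.02 = 50.35 kPa

c_u = 50.3 kPa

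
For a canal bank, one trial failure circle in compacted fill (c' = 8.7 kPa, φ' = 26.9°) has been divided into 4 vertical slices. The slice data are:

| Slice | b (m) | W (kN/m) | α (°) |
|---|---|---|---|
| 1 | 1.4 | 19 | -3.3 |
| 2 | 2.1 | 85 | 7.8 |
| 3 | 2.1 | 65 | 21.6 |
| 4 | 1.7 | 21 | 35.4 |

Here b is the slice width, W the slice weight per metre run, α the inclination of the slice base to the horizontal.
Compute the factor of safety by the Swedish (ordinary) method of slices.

Ordinary method of slices: FS = Σ[c'·Δl_i + (W_i cosα_i)·tanφ'] / Σ W_i sinα_i, with Δl_i = b_i / cosα_i.
Slice 1: Δl = 1.4/cos(-3.3°) = 1.402 m; N'_1 = 19·cos(-3.3°) = 19.0; c'Δl = 12.20; W sinα = -1.1
Slice 2: Δl = 2.1/cos7.8° = 2.120 m; N'_2 = 85·cos7.8° = 84.2; c'Δl = 18.44; W sinα = 11.5
Slice 3: Δl = 2.1/cos21.6° = 2.259 m; N'_3 = 65·cos21.6° = 60.4; c'Δl = 19.65; W sinα = 23.9
Slice 4: Δl = 1.7/cos35.4° = 2.086 m; N'_4 = 21·cos35.4° = 17.1; c'Δl = 18.14; W sinα = 12.2
Σc'Δl = 68.4 kN/m; ΣN' = 180.7 kN/m; ΣW sinα = 46.5 kN/m
Resisting = 68.4 + 180.7·tan26.9° = 68.4 + 91.7 = 160.1 kN/m
FS = 160.1 / 46.5 = 3.441

FS = 3.44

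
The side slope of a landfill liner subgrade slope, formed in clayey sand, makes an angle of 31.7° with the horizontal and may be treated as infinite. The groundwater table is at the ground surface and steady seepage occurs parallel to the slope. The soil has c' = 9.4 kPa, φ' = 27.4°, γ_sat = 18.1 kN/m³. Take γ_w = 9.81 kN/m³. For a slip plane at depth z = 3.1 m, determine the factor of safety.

With seepage parallel to the slope and the water table at the surface, the effective normal stress on the slip plane uses the buoyant unit weight γ' = γ_sat − γ_w while the driving shear stress uses γ_sat:
FS = [c' + γ' z cos²β tanφ'] / [γ_sat z sinβ cosβ]
γ' = 18.1 − 9.81 = 8.29 kN/m³
Numerator = 9.4 + 8.29·3.1·cos²31.7°·tan27.4° = 9.4 + 8.29·3.1·0.7239·0.5184 = 19.043 kPa
Denominator = 18.1·3.1·sin31.7°·cos31.7° = 18.1·3.1·0.5255·0.8508 = 25.085 kPa
FS = 19.043 / 25.085 = 0.759

FS = 0.76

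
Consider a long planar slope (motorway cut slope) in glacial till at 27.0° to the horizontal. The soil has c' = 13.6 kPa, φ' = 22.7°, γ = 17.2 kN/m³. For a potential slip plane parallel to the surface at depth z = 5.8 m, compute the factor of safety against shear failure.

FS = 1.16

For an infinite slope with a slip plane parallel to the surface (no pore pressure): FS = [c' + γz cos²β tanφ'] / [γz sinβ cosβ].
γz = 17.2·5.8 = 99.76 kN/m²
Numerator = 13.6 + 99.76·cos²27.0°·tan22.7° = 13.6 + 99.76·0.7939·0.4183 = 46.730 kPa
Denominator = 99.76·sin27.0°·cos27.0° = 99.76·0.4540·0.8910 = 40.354 kPa
FS = 46.730 / 40.354 = 1.158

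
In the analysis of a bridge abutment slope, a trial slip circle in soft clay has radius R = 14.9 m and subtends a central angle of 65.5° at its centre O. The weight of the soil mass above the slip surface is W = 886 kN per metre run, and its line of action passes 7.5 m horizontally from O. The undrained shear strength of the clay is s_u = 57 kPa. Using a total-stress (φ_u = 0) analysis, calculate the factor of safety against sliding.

FS = 2.18

Taking moments about the centre O, the resisting moment is provided by the undrained shear strength acting along the arc:
Arc length L_a = R·θ = 14.9·(65.5°·π/180) = 14.9·1.1432 = 17.03 m
M_R = s_u·L_a·R = 57·17.03·14.9 = 14466.6 kN·m/m
M_D = W·d = 886·7.5 = 6645.0 kN·m/m
FS = M_R / M_D = 14466.6 / 6645.0 = 2.177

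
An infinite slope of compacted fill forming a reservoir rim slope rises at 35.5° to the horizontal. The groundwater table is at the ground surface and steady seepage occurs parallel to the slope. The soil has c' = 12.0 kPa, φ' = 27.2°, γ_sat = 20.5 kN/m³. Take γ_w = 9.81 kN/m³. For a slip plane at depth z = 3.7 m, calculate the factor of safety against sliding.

FS = 0.71

With seepage parallel to the slope and the water table at the surface, the effective normal stress on the slip plane uses the buoyant unit weight γ' = γ_sat − γ_w while the driving shear stress uses γ_sat:
FS = [c' + γ' z cos²β tanφ'] / [γ_sat z sinβ cosβ]
γ' = 20.5 − 9.81 = 10.69 kN/m³
Numerator = 12.0 + 10.69·3.7·cos²35.5°·tan27.2° = 12.0 + 10.69·3.7·0.6628·0.5139 = 25.473 kPa
Denominator = 20.5·3.7·sin35.5°·cos35.5° = 20.5·3.7·0.5807·0.8141 = 35.859 kPa
FS = 25.473 / 35.859 = 0.710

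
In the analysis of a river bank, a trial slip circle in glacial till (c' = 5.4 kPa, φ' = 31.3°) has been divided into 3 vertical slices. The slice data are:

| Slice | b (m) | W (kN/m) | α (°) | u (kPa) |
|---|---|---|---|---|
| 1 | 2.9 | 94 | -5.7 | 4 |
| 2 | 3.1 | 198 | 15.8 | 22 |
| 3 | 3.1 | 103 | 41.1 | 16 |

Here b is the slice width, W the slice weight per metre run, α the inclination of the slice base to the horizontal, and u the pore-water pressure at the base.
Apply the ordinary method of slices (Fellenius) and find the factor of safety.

Ordinary method of slices: FS = Σ[c'·Δl_i + (W_i cosα_i − u_i·Δl_i)·tanφ'] / Σ W_i sinα_i, with Δl_i = b_i / cosα_i.
Slice 1: Δl = 2.9/cos(-5.7°) = 2.914 m; N'_1 = 94·cos(-5.7°) − 4·2.914 = 81.9; c'Δl = 15.74; W sinα = -9.3
Slice 2: Δl = 3.1/cos15.8° = 3.222 m; N'_2 = 198·cos15.8° − 22·3.222 = 119.6; c'Δl = 17.40; W sinα = 53.9
Slice 3: Δl = 3.1/cos41.1° = 4.114 m; N'_3 = 103·cos41.1° − 16·4.114 = 11.8; c'Δl = 22.21; W sinα = 67.7
Σc'Δl = 55.3 kN/m; ΣN' = 213.3 kN/m; ΣW sinα = 112.3 kN/m
Resisting = 55.3 + 213.3·tan31.3° = 55.3 + 129.7 = 185.0 kN/m
FS = 185.0 / 112.3 = 1.648

FS = 1.65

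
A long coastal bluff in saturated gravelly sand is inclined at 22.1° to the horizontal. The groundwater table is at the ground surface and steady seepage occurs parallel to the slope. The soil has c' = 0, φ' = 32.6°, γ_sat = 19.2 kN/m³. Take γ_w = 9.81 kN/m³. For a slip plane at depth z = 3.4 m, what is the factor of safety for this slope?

With seepage parallel to the slope and the water table at the surface, the effective normal stress on the slip plane uses the buoyant unit weight γ' = γ_sat − γ_w while the driving shear stress uses γ_sat:
FS = [c' + γ' z cos²β tanφ'] / [γ_sat z sinβ cosβ]
(For c' = 0 this reduces to FS = (γ'/γ_sat)·tanφ'/tanβ.)
γ' = 19.2 − 9.81 = 9.39 kN/m³
Numerator = 0.0 + 9.39·3.4·cos²22.1°·tan32.6° = 0.0 + 9.39·3.4·0.8585·0.6395 = 17.528 kPa
Denominator = 19.2·3.4·sin22.1°·cos22.1° = 19.2·3.4·0.3762·0.9265 = 22.755 kPa
FS = 17.528 / 22.755 = 0.770

FS = 0.77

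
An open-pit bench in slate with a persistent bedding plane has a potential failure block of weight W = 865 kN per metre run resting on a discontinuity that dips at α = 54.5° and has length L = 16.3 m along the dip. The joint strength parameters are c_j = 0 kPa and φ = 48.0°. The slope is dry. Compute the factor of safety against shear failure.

FS = 0.79

Resolving the block weight along and normal to the plane and applying the Mohr–Coulomb strength on the joint:
N' = W cosα = 865·cos54.5° = 502.3 kN/m
Driving force T = W sinα = 865·sin54.5° = 704.2 kN/m
Resisting force R = c_j·L + N'·tanφ = 0·16.3 + 502.3·tan48.0° = 0.0 + 557.9 = 557.9 kN/m
FS = R / T = 557.9 / 704.2 = 0.792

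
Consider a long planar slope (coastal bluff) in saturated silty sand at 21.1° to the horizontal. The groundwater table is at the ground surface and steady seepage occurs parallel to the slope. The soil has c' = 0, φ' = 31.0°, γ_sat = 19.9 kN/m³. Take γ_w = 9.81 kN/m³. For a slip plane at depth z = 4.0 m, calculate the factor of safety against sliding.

FS = 0.79

With seepage parallel to the slope and the water table at the surface, the effective normal stress on the slip plane uses the buoyant unit weight γ' = γ_sat − γ_w while the driving shear stress uses γ_sat:
FS = [c' + γ' z cos²β tanφ'] / [γ_sat z sinβ cosβ]
(For c' = 0 this reduces to FS = (γ'/γ_sat)·tanφ'/tanβ.)
γ' = 19.9 − 9.81 = 10.09 kN/m³
Numerator = 0.0 + 10.09·4.0·cos²21.1°·tan31.0° = 0.0 + 10.09·4.0·0.8704·0.6009 = 21.108 kPa
Denominator = 19.9·4.0·sin21.1°·cos21.1° = 19.9·4.0·0.3600·0.9330 = 26.734 kPa
FS = 21.108 / 26.734 = 0.790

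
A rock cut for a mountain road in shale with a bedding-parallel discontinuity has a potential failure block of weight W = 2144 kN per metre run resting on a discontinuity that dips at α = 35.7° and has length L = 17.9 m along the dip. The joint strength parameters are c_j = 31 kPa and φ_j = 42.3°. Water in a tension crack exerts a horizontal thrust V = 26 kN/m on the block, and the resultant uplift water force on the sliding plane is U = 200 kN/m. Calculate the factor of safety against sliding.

FS = 1.53

Resolving the block weight along and normal to the plane and applying the Mohr–Coulomb strength on the joint:
N' = W cosα − U − V sinα = 2144·cos35.7° − 200 − 26·sin35.7° = 1525.9 kN/m
Driving force T = W sinα + V cosα = 2144·sin35.7° + 26·cos35.7° = 1272.2 kN/m
Resisting force R = c_j·L + N'·tanφ_j = 31·17.9 + 1525.9·tan42.3° = 554.9 + 1388.5 = 1943.4 kN/m
FS = R / T = 1943.4 / 1272.2 = 1.528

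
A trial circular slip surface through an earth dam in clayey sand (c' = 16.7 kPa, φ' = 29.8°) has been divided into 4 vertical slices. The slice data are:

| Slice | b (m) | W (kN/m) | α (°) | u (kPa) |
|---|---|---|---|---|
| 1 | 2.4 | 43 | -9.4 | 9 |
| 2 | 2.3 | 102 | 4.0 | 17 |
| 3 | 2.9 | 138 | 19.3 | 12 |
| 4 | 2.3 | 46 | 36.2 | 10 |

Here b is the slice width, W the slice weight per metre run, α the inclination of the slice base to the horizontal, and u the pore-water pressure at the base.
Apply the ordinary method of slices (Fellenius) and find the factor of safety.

Ordinary method of slices: FS = Σ[c'·Δl_i + (W_i cosα_i − u_i·Δl_i)·tanφ'] / Σ W_i sinα_i, with Δl_i = b_i / cosα_i.
Slice 1: Δl = 2.4/cos(-9.4°) = 2.433 m; N'_1 = 43·cos(-9.4°) − 9·2.433 = 20.5; c'Δl = 40.63; W sinα = -7.0
Slice 2: Δl = 2.3/cos4.0° = 2.306 m; N'_2 = 102·cos4.0° − 17·2.306 = 62.6; c'Δl = 38.50; W sinα = 7.1
Slice 3: Δl = 2.9/cos19.3° = 3.073 m; N'_3 = 138·cos19.3° − 12·3.073 = 93.4; c'Δl = 51.31; W sinα = 45.6
Slice 4: Δl = 2.3/cos36.2° = 2.850 m; N'_4 = 46·cos36.2° − 10·2.850 = 8.6; c'Δl = 47.60; W sinα = 27.2
Σc'Δl = 178.0 kN/m; ΣN' = 185.1 kN/m; ΣW sinα = 72.9 kN/m
Resisting = 178.0 + 185.1·tan29.8° = 178.0 + 106.0 = 284.0 kN/m
FS = 284.0 / 72.9 = 3.898

FS = 3.90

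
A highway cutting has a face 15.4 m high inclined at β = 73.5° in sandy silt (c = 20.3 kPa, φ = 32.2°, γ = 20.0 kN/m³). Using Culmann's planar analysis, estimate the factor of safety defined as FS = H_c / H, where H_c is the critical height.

H_c = (4c/γ) · sinβ cosφ / [1 − cos(β − φ)]
    = (4·20.3/20.0) · sin73.5°·cos32.2° / [1 − cos41.3°]
    = 4.060 · 0.8113 / 0.2487 = 13.24 m
FS = H_c / H = 13.24 / 15.4 = 0.860

FS = 0.86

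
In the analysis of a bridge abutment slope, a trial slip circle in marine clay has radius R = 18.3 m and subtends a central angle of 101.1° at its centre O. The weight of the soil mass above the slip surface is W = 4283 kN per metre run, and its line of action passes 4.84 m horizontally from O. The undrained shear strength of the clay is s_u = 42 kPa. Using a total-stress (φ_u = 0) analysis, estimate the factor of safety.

FS = 1.20

Taking moments about the centre O, the resisting moment is provided by the undrained shear strength acting along the arc:
Arc length L_a = R·θ = 18.3·(101.1°·π/180) = 18.3·1.7645 = 32.29 m
M_R = s_u·L_a·R = 42·32.29·18.3 = 24818.8 kN·m/m
M_D = W·d = 4283·4.84 = 20729.7 kN·m/m
FS = M_R / M_D = 24818.8 / 20729.7 = 1.197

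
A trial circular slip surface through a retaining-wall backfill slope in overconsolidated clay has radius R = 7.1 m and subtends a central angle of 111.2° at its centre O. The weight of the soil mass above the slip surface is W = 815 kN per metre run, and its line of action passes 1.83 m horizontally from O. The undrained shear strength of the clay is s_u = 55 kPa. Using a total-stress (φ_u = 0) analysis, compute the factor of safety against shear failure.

Taking moments about the centre O, the resisting moment is provided by the undrained shear strength acting along the arc:
Arc length L_a = R·θ = 7.1·(111.2°·π/180) = 7.1·1.9408 = 13.78 m
M_R = s_u·L_a·R = 55·13.78·7.1 = 5381.0 kN·m/m
M_D = W·d = 815·1.83 = 1491.5 kN·m/m
FS = M_R / M_D = 5381.0 / 1491.5 = 3.608

FS = 3.61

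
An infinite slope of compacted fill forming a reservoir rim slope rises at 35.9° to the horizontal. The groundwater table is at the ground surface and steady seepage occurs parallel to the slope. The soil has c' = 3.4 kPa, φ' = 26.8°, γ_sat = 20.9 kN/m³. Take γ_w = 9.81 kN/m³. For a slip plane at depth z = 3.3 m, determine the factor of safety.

FS = 0.47

With seepage parallel to the slope and the water table at the surface, the effective normal stress on the slip plane uses the buoyant unit weight γ' = γ_sat − γ_w while the driving shear stress uses γ_sat:
FS = [c' + γ' z cos²β tanφ'] / [γ_sat z sinβ cosβ]
γ' = 20.9 − 9.81 = 11.09 kN/m³
Numerator = 3.4 + 11.09·3.3·cos²35.9°·tan26.8° = 3.4 + 11.09·3.3·0.6562·0.5051 = 15.530 kPa
Denominator = 20.9·3.3·sin35.9°·cos35.9° = 20.9·3.3·0.5864·0.8100 = 32.760 kPa
FS = 15.530 / 32.760 = 0.474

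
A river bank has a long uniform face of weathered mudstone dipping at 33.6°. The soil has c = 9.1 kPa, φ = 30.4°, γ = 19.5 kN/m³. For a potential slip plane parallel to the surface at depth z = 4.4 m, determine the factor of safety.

For an infinite slope with a slip plane parallel to the surface (no pore pressure): FS = [c + γz cos²β tanφ] / [γz sinβ cosβ].
γz = 19.5·4.4 = 85.80 kN/m²
Numerator = 9.1 + 85.80·cos²33.6°·tan30.4° = 9.1 + 85.80·0.6938·0.5867 = 44.023 kPa
Denominator = 85.80·sin33.6°·cos33.6° = 85.80·0.5534·0.8329 = 39.548 kPa
FS = 44.023 / 39.548 = 1.113

FS = 1.11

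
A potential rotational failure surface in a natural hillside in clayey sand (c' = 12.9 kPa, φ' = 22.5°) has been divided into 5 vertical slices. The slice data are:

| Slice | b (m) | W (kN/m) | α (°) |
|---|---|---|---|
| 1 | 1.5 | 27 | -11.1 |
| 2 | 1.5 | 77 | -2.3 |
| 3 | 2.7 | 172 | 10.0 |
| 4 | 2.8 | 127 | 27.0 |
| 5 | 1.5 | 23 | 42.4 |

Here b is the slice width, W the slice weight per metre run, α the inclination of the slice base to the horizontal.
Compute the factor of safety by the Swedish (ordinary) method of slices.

FS = 3.25

Ordinary method of slices: FS = Σ[c'·Δl_i + (W_i cosα_i)·tanφ'] / Σ W_i sinα_i, with Δl_i = b_i / cosα_i.
Slice 1: Δl = 1.5/cos(-11.1°) = 1.529 m; N'_1 = 27·cos(-11.1°) = 26.5; c'Δl = 19.72; W sinα = -5.2
Slice 2: Δl = 1.5/cos(-2.3°) = 1.501 m; N'_2 = 77·cos(-2.3°) = 76.9; c'Δl = 19.37; W sinα = -3.1
Slice 3: Δl = 2.7/cos10.0° = 2.742 m; N'_3 = 172·cos10.0° = 169.4; c'Δl = 35.37; W sinα = 29.9
Slice 4: Δl = 2.8/cos27.0° = 3.143 m; N'_4 = 127·cos27.0° = 113.2; c'Δl = 40.54; W sinα = 57.7
Slice 5: Δl = 1.5/cos42.4° = 2.031 m; N'_5 = 23·cos42.4° = 17.0; c'Δl = 26.20; W sinα = 15.5
Σc'Δl = 141.2 kN/m; ΣN' = 403.0 kN/m; ΣW sinα = 94.7 kN/m
Resisting = 141.2 + 403.0·tan22.5° = 141.2 + 166.9 = 308.1 kN/m
FS = 308.1 / 94.7 = 3.252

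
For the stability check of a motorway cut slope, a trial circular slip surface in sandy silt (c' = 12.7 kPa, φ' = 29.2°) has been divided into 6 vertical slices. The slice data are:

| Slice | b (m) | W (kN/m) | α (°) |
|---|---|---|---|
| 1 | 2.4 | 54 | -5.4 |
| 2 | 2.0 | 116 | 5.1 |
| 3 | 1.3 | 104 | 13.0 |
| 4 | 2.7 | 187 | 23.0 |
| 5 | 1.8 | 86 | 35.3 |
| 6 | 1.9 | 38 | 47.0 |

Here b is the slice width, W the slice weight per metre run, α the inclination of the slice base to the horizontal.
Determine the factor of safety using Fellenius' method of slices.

FS = 2.65

Ordinary method of slices: FS = Σ[c'·Δl_i + (W_i cosα_i)·tanφ'] / Σ W_i sinα_i, with Δl_i = b_i / cosα_i.
Slice 1: Δl = 2.4/cos(-5.4°) = 2.411 m; N'_1 = 54·cos(-5.4°) = 53.8; c'Δl = 30.62; W sinα = -5.1
Slice 2: Δl = 2.0/cos5.1° = 2.008 m; N'_2 = 116·cos5.1° = 115.5; c'Δl = 25.50; W sinα = 10.3
Slice 3: Δl = 1.3/cos13.0° = 1.334 m; N'_3 = 104·cos13.0° = 101.3; c'Δl = 16.94; W sinα = 23.4
Slice 4: Δl = 2.7/cos23.0° = 2.933 m; N'_4 = 187·cos23.0° = 172.1; c'Δl = 37.25; W sinα = 73.1
Slice 5: Δl = 1.8/cos35.3° = 2.206 m; N'_5 = 86·cos35.3° = 70.2; c'Δl = 28.01; W sinα = 49.7
Slice 6: Δl = 1.9/cos47.0° = 2.786 m; N'_6 = 38·cos47.0° = 25.9; c'Δl = 35.38; W sinα = 27.8
Σc'Δl = 173.7 kN/m; ΣN' = 538.9 kN/m; ΣW sinα = 179.2 kN/m
Resisting = 173.7 + 538.9·tan29.2° = 173.7 + 301.2 = 474.9 kN/m
FS = 474.9 / 179.2 = 2.650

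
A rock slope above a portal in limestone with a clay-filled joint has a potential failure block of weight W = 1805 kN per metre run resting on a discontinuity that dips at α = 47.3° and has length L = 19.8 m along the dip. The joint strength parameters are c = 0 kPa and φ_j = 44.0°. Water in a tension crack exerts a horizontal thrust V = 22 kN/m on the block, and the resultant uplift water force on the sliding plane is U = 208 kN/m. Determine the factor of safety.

FS = 0.72

Resolving the block weight along and normal to the plane and applying the Mohr–Coulomb strength on the joint:
N' = W cosα − U − V sinα = 1805·cos47.3° − 208 − 22·sin47.3° = 999.9 kN/m
Driving force T = W sinα + V cosα = 1805·sin47.3° + 22·cos47.3° = 1341.4 kN/m
Resisting force R = c·L + N'·tanφ_j = 0·19.8 + 999.9·tan44.0° = 0.0 + 965.6 = 965.6 kN/m
FS = R / T = 965.6 / 1341.4 = 0.720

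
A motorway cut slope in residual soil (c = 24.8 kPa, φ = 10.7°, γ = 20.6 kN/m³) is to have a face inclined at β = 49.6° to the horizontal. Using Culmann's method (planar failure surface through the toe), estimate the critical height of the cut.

H_c = 16.25 m

Culmann's analysis gives the critical failure plane at α_cr = (β + φ)/2 = (49.6 + 10.7)/2 = 30.1°, and the critical height
H_c = (4c/γ) · sinβ cosφ / [1 − cos(β − φ)]
    = (4·24.8/20.6) · sin49.6°·cos10.7° / [1 − cos(38.9°)]
    = 4.816 · 0.7615·0.9826 / [1 − 0.7782]
    = 4.816 · 0.7483 / 0.2218
    = 16.25 m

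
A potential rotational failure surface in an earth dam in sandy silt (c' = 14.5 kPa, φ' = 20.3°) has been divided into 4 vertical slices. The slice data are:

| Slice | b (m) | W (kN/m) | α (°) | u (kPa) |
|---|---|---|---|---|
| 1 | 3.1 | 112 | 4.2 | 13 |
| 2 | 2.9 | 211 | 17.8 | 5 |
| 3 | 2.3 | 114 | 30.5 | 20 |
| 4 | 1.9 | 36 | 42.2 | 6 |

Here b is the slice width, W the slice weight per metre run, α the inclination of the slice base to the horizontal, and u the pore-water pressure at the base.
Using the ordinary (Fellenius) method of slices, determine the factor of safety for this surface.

Ordinary method of slices: FS = Σ[c'·Δl_i + (W_i cosα_i − u_i·Δl_i)·tanφ'] / Σ W_i sinα_i, with Δl_i = b_i / cosα_i.
Slice 1: Δl = 3.1/cos4.2° = 3.108 m; N'_1 = 112·cos4.2° − 13·3.108 = 71.3; c'Δl = 45.07; W sinα = 8.2
Slice 2: Δl = 2.9/cos17.8° = 3.046 m; N'_2 = 211·cos17.8° − 5·3.046 = 185.7; c'Δl = 44.16; W sinα = 64.5
Slice 3: Δl = 2.3/cos30.5° = 2.669 m; N'_3 = 114·cos30.5° − 20·2.669 = 44.8; c'Δl = 38.71; W sinα = 57.9
Slice 4: Δl = 1.9/cos42.2° = 2.565 m; N'_4 = 36·cos42.2° − 6·2.565 = 11.3; c'Δl = 37.19; W sinα = 24.2
Σc'Δl = 165.1 kN/m; ΣN' = 313.1 kN/m; ΣW sinα = 154.7 kN/m
Resisting = 165.1 + 313.1·tan20.3° = 165.1 + 115.8 = 280.9 kN/m
FS = 280.9 / 154.7 = 1.816

FS = 1.82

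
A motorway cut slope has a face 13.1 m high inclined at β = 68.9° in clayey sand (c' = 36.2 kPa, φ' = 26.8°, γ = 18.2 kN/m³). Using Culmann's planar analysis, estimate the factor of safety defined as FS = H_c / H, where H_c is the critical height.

FS = 1.96

H_c = (4c'/γ) · sinβ cosφ' / [1 − cos(β − φ')]
    = (4·36.2/18.2) · sin68.9°·cos26.8° / [1 − cos42.1°]
    = 7.956 · 0.8327 / 0.2580 = 25.68 m
FS = H_c / H = 25.68 / 13.1 = 1.960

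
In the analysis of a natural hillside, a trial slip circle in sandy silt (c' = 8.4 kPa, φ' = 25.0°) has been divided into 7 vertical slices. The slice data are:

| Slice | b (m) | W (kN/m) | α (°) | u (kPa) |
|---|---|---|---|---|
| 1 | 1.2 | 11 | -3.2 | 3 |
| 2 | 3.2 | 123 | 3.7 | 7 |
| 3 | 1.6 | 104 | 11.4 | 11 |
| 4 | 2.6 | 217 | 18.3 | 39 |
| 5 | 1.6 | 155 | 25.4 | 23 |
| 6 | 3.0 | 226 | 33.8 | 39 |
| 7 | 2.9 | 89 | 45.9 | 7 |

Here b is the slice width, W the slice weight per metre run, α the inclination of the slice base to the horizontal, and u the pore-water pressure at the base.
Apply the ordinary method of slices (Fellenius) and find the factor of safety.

FS = 1.06

Ordinary method of slices: FS = Σ[c'·Δl_i + (W_i cosα_i − u_i·Δl_i)·tanφ'] / Σ W_i sinα_i, with Δl_i = b_i / cosα_i.
Slice 1: Δl = 1.2/cos(-3.2°) = 1.202 m; N'_1 = 11·cos(-3.2°) − 3·1.202 = 7.4; c'Δl = 10.10; W sinα = -0.6
Slice 2: Δl = 3.2/cos3.7° = 3.207 m; N'_2 = 123·cos3.7° − 7·3.207 = 100.3; c'Δl = 26.94; W sinα = 7.9
Slice 3: Δl = 1.6/cos11.4° = 1.632 m; N'_3 = 104·cos11.4° − 11·1.632 = 84.0; c'Δl = 13.71; W sinα = 20.6
Slice 4: Δl = 2.6/cos18.3° = 2.738 m; N'_4 = 217·cos18.3° − 39·2.738 = 99.2; c'Δl = 23.00; W sinα = 68.1
Slice 5: Δl = 1.6/cos25.4° = 1.771 m; N'_5 = 155·cos25.4° − 23·1.771 = 99.3; c'Δl = 14.88; W sinα = 66.5
Slice 6: Δl = 3.0/cos33.8° = 3.610 m; N'_6 = 226·cos33.8° − 39·3.610 = 47.0; c'Δl = 30.33; W sinα = 125.7
Slice 7: Δl = 2.9/cos45.9° = 4.167 m; N'_7 = 89·cos45.9° − 7·4.167 = 32.8; c'Δl = 35.00; W sinα = 63.9
Σc'Δl = 154.0 kN/m; ΣN' = 469.9 kN/m; ΣW sinα = 352.1 kN/m
Resisting = 154.0 + 469.9·tan25.0° = 154.0 + 219.1 = 373.1 kN/m
FS = 373.1 / 352.1 = 1.060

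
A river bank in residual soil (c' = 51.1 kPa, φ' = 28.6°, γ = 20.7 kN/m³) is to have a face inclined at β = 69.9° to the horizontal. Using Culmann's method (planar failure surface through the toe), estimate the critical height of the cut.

H_c = 32.73 m

Culmann's analysis gives the critical failure plane at α_cr = (β + φ')/2 = (69.9 + 28.6)/2 = 49.2°, and the critical height
H_c = (4c'/γ) · sinβ cosφ' / [1 − cos(β − φ')]
    = (4·51.1/20.7) · sin69.9°·cos28.6° / [1 − cos(41.3°)]
    = 9.874 · 0.9391·0.8780 / [1 − 0.7513]
    = 9.874 · 0.8245 / 0.2487
    = 32.73 m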